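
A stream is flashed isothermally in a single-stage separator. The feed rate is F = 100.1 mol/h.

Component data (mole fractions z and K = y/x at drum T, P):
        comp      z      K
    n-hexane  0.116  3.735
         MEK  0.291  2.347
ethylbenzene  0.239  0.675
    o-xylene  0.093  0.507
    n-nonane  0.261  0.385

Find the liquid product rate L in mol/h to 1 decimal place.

Rachford–Rice: g(ψ) = Σ zᵢ(Kᵢ−1)/(1+ψ(Kᵢ−1)) = 0.
Feasibility: ΣzᵢKᵢ = 1.425, Σzᵢ/Kᵢ = 1.370 — both > 1, two phases present.
Newton–Raphson from ψ = 0.5:
  ψ = 0.500: g = -0.0172, g' = -0.625 → ψ = 0.473
Converged at ψ = 0.473.
Then V = ψ·F = 0.4727·100.1 = 47.3 mol/h and L = F − V = 52.8 mol/h.

L = 52.8 mol/h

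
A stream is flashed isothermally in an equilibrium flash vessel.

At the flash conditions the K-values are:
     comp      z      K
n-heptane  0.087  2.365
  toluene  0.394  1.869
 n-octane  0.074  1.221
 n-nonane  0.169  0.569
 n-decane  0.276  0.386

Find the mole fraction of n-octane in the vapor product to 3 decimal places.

Rachford–Rice: g(V/F) = Σ zᵢ(Kᵢ−1)/(1+V/F(Kᵢ−1)) = 0.
Feasibility: ΣzᵢKᵢ = 1.235, Σzᵢ/Kᵢ = 1.320 — both > 1, two phases present.
Newton–Raphson from V/F = 0.5:
  V/F = 0.500: g = -0.0134, g' = -0.472 → V/F = 0.472
Converged at V/F = 0.472.
Compositions from xᵢ = zᵢ/(1+V/F(Kᵢ−1)), yᵢ = Kᵢxᵢ:
  n-heptane: x = 0.053, y = 0.125
  toluene: x = 0.279, y = 0.522
  n-octane: x = 0.067, y = 0.082
  n-nonane: x = 0.212, y = 0.121
  n-decane: x = 0.388, y = 0.150

y_n-octane = 0.082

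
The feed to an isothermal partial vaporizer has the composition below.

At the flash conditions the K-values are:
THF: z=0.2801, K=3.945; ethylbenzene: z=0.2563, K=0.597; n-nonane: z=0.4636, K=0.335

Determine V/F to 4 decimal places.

Material balance + equilibrium reduce to Σ zᵢ(Kᵢ−1)/(1+V/F(Kᵢ−1)) = 0.
g(0) = ΣzᵢKᵢ − 1 = 0.4133 and g(1) = 1 − Σzᵢ/Kᵢ = -0.8842, so a root lies in (0, 1).
Iterate (Newton) starting at V/F = 0.5:
  V/F = 0.5000: g = -0.25759, g' = -0.9228 → V/F = 0.2209
  V/F = 0.2209: g = 0.02505, g' = -1.2237 → V/F = 0.2413
  V/F = 0.2413: g = 0.00054, g' = -1.1720 → V/F = 0.2418
Converged at V/F = 0.2418.

V/F = 0.2418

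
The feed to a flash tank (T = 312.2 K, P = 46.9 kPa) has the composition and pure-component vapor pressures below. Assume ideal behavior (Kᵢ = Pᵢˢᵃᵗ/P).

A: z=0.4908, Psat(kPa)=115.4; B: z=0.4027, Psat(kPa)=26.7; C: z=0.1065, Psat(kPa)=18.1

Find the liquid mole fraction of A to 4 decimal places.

x_A = 0.2455

Raoult's law: Kᵢ = Pᵢˢᵃᵗ/P = Pᵢˢᵃᵗ/46.9.
  K_A = 115.4/46.9 = 2.460554, K_B = 26.7/46.9 = 0.569296, K_C = 18.1/46.9 = 0.385928
Newton–Raphson from ψ = 0.31:
  ψ = 0.3100: g = 0.21248, g' = -0.6568 → ψ = 0.6335
  ψ = 0.6335: g = 0.02677, g' = -0.5313 → ψ = 0.6839
Converged at ψ = 0.6839.
Compositions from xᵢ = zᵢ/(1+ψ(Kᵢ−1)), yᵢ = Kᵢxᵢ:
  A: x = 0.2455, y = 0.6042
  B: x = 0.5709, y = 0.3250
  C: x = 0.1836, y = 0.0709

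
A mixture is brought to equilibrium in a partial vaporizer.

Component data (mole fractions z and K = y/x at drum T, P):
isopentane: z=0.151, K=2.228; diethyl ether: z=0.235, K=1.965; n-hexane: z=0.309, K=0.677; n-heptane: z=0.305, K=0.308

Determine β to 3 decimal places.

Newton–Raphson from β = 0.56:
  β = 0.560: g = -0.2094, g' = -0.610 → β = 0.217
  β = 0.217: g = -0.0215, g' = -0.531 → β = 0.176
Converged at β = 0.176.

β = 0.176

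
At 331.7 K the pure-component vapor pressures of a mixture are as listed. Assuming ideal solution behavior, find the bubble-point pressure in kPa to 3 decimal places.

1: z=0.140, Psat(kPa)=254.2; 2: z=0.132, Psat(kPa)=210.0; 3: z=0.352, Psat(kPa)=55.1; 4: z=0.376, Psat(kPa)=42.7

At the bubble point ψ → 0, so ΣzᵢKᵢ = 1 with Kᵢ = Pᵢˢᵃᵗ/P ⇒ P = ΣzᵢPᵢˢᵃᵗ.
P = 0.140·254.2 + 0.132·210.0 + 0.352·55.1 + 0.376·42.7 = 98.758 kPa

Pbub = 98.758 kPa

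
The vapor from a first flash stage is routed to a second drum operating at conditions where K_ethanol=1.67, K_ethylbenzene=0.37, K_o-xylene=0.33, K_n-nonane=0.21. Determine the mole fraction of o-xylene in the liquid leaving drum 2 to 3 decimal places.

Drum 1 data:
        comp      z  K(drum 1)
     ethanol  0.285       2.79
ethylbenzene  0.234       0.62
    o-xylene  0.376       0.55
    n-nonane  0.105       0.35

x_o-xylene (drum 2) = 0.267

Drum 1:
Let ψ₁ = V/F and solve Σ zᵢ(Kᵢ−1)/(1+ψ₁(Kᵢ−1)) = 0.
Feasibility: ΣzᵢKᵢ = 1.184, Σzᵢ/Kᵢ = 1.463 — both > 1, two phases present.
Iterate (Newton) starting at ψ₁ = 0.69:
  ψ₁ = 0.690: g = -0.2614, g' = -0.551 → ψ₁ = 0.215
  ψ₁ = 0.215: g = 0.0046, g' = -0.669 → ψ₁ = 0.222
Converged at ψ₁ = 0.222.
Drum-1 compositions:
  ethanol: x = 0.204, y = 0.569
  ethylbenzene: x = 0.256, y = 0.158
  o-xylene: x = 0.418, y = 0.230
  n-nonane: x = 0.123, y = 0.043
Drum-2 feed = drum-1 vapor: z₂ = (0.5688, 0.1585, 0.2298, 0.0430).
Drum 2:
Material balance + equilibrium reduce to Σ zᵢ(Kᵢ−1)/(1+ψ₂(Kᵢ−1)) = 0.
g(0) = ΣzᵢKᵢ − 1 = 0.093 and g(1) = 1 − Σzᵢ/Kᵢ = -0.670, so a root lies in (0, 1).
Iterate (Newton) starting at ψ₂ = 0.5:
  ψ₂ = 0.500: g = -0.1479, g' = -0.584 → ψ₂ = 0.247
  ψ₂ = 0.247: g = -0.0178, g' = -0.466 → ψ₂ = 0.209
  ψ₂ = 0.209: g = -0.0002, g' = -0.458 → ψ₂ = 0.208
Converged at ψ₂ = 0.208.
  ethanol: x = 0.499, y = 0.834
  ethylbenzene: x = 0.182, y = 0.067
  o-xylene: x = 0.267, y = 0.088
  n-nonane: x = 0.051, y = 0.011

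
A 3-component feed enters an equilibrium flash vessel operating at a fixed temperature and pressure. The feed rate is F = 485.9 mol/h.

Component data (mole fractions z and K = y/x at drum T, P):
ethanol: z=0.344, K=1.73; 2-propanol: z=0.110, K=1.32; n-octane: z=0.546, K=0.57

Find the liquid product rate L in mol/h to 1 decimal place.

Rachford–Rice: g(V/F) = Σ zᵢ(Kᵢ−1)/(1+V/F(Kᵢ−1)) = 0.
Feasibility: ΣzᵢKᵢ = 1.052, Σzᵢ/Kᵢ = 1.240 — both > 1, two phases present.
Newton iteration, V/F⁰ = 0.55:
  V/F = 0.550: g = -0.0984, g' = -0.275 → V/F = 0.192
  V/F = 0.192: g = -0.0024, g' = -0.271 → V/F = 0.183
Converged at V/F = 0.183.
Then V = V/F·F = 0.1828·485.9 = 88.8 mol/h and L = F − V = 397.1 mol/h.

L = 397.1 mol/h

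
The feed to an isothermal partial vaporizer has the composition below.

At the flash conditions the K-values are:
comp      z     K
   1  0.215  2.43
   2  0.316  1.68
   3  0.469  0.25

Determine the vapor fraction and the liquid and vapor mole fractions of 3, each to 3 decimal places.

ψ = 0.219, x_3 = 0.561, y_3 = 0.140

Iterate (Newton) starting at ψ = 0.52:
  ψ = 0.520: g = -0.2416, g' = -0.933 → ψ = 0.261
  ψ = 0.261: g = -0.0311, g' = -0.746 → ψ = 0.219
Converged at ψ = 0.219.
Compositions from xᵢ = zᵢ/(1+ψ(Kᵢ−1)), yᵢ = Kᵢxᵢ:
  1: x = 0.164, y = 0.398
  2: x = 0.275, y = 0.462
  3: x = 0.561, y = 0.140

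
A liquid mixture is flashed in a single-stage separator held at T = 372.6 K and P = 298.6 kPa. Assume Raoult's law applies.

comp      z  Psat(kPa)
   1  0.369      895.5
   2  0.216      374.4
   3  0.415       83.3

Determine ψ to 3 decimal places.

Raoult's law: Kᵢ = Pᵢˢᵃᵗ/P = Pᵢˢᵃᵗ/298.6.
  K_1 = 895.5/298.6 = 2.99900, K_2 = 374.4/298.6 = 1.25385, K_3 = 83.3/298.6 = 0.27897
Newton iteration, ψ⁰ = 0.41:
  ψ = 0.410: g = 0.0302, g' = -0.892 → ψ = 0.444
Converged at ψ = 0.444.

ψ = 0.444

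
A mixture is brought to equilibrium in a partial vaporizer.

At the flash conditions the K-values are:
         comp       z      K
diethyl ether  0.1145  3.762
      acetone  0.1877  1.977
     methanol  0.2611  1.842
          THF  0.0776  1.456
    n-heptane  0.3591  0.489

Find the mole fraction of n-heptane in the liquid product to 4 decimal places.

Let ψ = V/F and solve Σ zᵢ(Kᵢ−1)/(1+ψ(Kᵢ−1)) = 0.
g(0) = ΣzᵢKᵢ − 1 = 0.5714 and g(1) = 1 − Σzᵢ/Kᵢ = -0.0548, so a root lies in (0, 1).
Iterate (Newton) starting at ψ = 0.57:
  ψ = 0.5700: g = 0.15836, g' = -0.4871 → ψ = 0.8951
  ψ = 0.8951: g = 0.00121, g' = -0.5103 → ψ = 0.8975
Converged at ψ = 0.8975.
Compositions from xᵢ = zᵢ/(1+ψ(Kᵢ−1)), yᵢ = Kᵢxᵢ:
  diethyl ether: x = 0.0329, y = 0.1238
  acetone: x = 0.1000, y = 0.1977
  methanol: x = 0.1487, y = 0.2739
  THF: x = 0.0551, y = 0.0802
  n-heptane: x = 0.6633, y = 0.3244

x_n-heptane = 0.6633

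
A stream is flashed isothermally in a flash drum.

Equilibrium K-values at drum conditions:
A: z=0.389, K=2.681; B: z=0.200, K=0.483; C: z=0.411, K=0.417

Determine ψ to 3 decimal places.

Material balance + equilibrium reduce to Σ zᵢ(Kᵢ−1)/(1+ψ(Kᵢ−1)) = 0.
Check two-phase: ΣzᵢKᵢ = 1.311 > 1 and Σzᵢ/Kᵢ = 1.545 > 1, so g(0) = 0.311 > 0 and g(1) = -0.545 < 0.
Iterate (Newton) starting at ψ = 0.35:
  ψ = 0.350: g = -0.0156, g' = -0.736 → ψ = 0.329
Converged at ψ = 0.329.

ψ = 0.329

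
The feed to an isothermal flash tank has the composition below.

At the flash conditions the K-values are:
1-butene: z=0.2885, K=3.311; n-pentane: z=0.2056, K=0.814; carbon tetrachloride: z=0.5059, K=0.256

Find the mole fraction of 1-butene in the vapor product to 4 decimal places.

Let ψ = V/F and solve Σ zᵢ(Kᵢ−1)/(1+ψ(Kᵢ−1)) = 0.
g(0) = ΣzᵢKᵢ − 1 = 0.2521 and g(1) = 1 − Σzᵢ/Kᵢ = -1.3159, so a root lies in (0, 1).
Newton–Raphson from ψ = 0.52:
  ψ = 0.5200: g = -0.35341, g' = -1.0715 → ψ = 0.1902
  ψ = 0.1902: g = -0.01490, g' = -1.1312 → ψ = 0.1770
  ψ = 0.1770: g = 0.00015, g' = -1.1551 → ψ = 0.1771
Converged at ψ = 0.1771.
Compositions from xᵢ = zᵢ/(1+ψ(Kᵢ−1)), yᵢ = Kᵢxᵢ:
  1-butene: x = 0.2047, y = 0.6778
  n-pentane: x = 0.2126, y = 0.1731
  carbon tetrachloride: x = 0.5827, y = 0.1492

y_1-butene = 0.6778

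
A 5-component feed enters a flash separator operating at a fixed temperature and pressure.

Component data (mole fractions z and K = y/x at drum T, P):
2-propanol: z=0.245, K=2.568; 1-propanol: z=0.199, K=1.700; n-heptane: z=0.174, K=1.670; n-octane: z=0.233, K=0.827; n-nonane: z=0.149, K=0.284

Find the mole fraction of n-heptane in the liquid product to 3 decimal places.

Material balance + equilibrium reduce to Σ zᵢ(Kᵢ−1)/(1+V/F(Kᵢ−1)) = 0.
g(0) = ΣzᵢKᵢ − 1 = 0.493 and g(1) = 1 − Σzᵢ/Kᵢ = -0.123, so a root lies in (0, 1).
Newton iteration, V/F⁰ = 0.5:
  V/F = 0.500: g = 0.1955, g' = -0.480 → V/F = 0.907
  V/F = 0.907: g = -0.0359, g' = -0.801 → V/F = 0.862
  V/F = 0.862: g = -0.0021, g' = -0.710 → V/F = 0.859
Converged at V/F = 0.859.
Compositions from xᵢ = zᵢ/(1+V/F(Kᵢ−1)), yᵢ = Kᵢxᵢ:
  2-propanol: x = 0.104, y = 0.268
  1-propanol: x = 0.124, y = 0.211
  n-heptane: x = 0.110, y = 0.184
  n-octane: x = 0.274, y = 0.226
  n-nonane: x = 0.387, y = 0.110

x_n-heptane = 0.110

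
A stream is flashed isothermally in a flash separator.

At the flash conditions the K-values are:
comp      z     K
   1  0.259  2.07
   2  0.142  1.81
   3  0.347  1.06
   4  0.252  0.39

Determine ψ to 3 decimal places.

Rachford–Rice: g(ψ) = Σ zᵢ(Kᵢ−1)/(1+ψ(Kᵢ−1)) = 0.
Feasibility: ΣzᵢKᵢ = 1.259, Σzᵢ/Kᵢ = 1.177 — both > 1, two phases present.
Newton–Raphson from ψ = 0.58:
  ψ = 0.580: g = 0.0315, g' = -0.382 → ψ = 0.663
  ψ = 0.663: g = -0.0009, g' = -0.406 → ψ = 0.660
Converged at ψ = 0.660.

ψ = 0.660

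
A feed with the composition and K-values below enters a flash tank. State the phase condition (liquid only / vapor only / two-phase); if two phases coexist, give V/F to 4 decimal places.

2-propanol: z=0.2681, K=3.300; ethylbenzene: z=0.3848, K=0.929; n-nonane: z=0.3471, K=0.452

two-phase, V/F = 0.4931

ΣzᵢKᵢ = 1.3991; Σzᵢ/Kᵢ = 1.2634.
Both exceed 1, so a two-phase solution exists.
Material balance + equilibrium reduce to Σ zᵢ(Kᵢ−1)/(1+ψ(Kᵢ−1)) = 0.
Newton–Raphson from ψ = 0.5:
  ψ = 0.5000: g = -0.00352, g' = -0.5067 → ψ = 0.4931
Converged at ψ = 0.4931.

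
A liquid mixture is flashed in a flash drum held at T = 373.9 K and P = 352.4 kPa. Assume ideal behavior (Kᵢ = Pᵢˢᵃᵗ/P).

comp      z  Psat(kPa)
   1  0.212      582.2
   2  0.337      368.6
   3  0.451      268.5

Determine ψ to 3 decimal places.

Raoult's law: Kᵢ = Pᵢˢᵃᵗ/P = Pᵢˢᵃᵗ/352.4.
  K_1 = 582.2/352.4 = 1.65210, K_2 = 368.6/352.4 = 1.04597, K_3 = 268.5/352.4 = 0.76192
Let ψ = V/F and solve Σ zᵢ(Kᵢ−1)/(1+ψ(Kᵢ−1)) = 0.
g(0) = ΣzᵢKᵢ − 1 = 0.046 and g(1) = 1 − Σzᵢ/Kᵢ = -0.042, so a root lies in (0, 1).
Newton iteration, ψ⁰ = 0.57:
  ψ = 0.570: g = -0.0084, g' = -0.083 → ψ = 0.469
  ψ = 0.469: g = 0.0002, g' = -0.086 → ψ = 0.471
Converged at ψ = 0.471.

ψ = 0.471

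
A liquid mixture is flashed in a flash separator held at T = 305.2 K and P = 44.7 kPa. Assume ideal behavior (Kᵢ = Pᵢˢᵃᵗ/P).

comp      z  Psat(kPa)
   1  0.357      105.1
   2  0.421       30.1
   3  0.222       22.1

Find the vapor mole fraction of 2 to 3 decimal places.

y_2 = 0.330

Raoult's law: Kᵢ = Pᵢˢᵃᵗ/P = Pᵢˢᵃᵗ/44.7.
  K_1 = 105.1/44.7 = 2.35123, K_2 = 30.1/44.7 = 0.67338, K_3 = 22.1/44.7 = 0.49441
Rachford–Rice: g(ψ) = Σ zᵢ(Kᵢ−1)/(1+ψ(Kᵢ−1)) = 0.
Check two-phase: ΣzᵢKᵢ = 1.233 > 1 and Σzᵢ/Kᵢ = 1.226 > 1, so g(0) = 0.233 > 0 and g(1) = -0.226 < 0.
Newton–Raphson from ψ = 0.59:
  ψ = 0.590: g = -0.0619, g' = -0.386 → ψ = 0.430
  ψ = 0.430: g = 0.0018, g' = -0.414 → ψ = 0.434
Converged at ψ = 0.434.
Compositions from xᵢ = zᵢ/(1+ψ(Kᵢ−1)), yᵢ = Kᵢxᵢ:
  1: x = 0.225, y = 0.529
  2: x = 0.491, y = 0.330
  3: x = 0.284, y = 0.141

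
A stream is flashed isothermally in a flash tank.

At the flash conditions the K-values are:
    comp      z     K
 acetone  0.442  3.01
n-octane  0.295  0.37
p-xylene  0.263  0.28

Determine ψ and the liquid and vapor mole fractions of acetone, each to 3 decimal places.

Rachford–Rice: g(ψ) = Σ zᵢ(Kᵢ−1)/(1+ψ(Kᵢ−1)) = 0.
Check two-phase: ΣzᵢKᵢ = 1.513 > 1 and Σzᵢ/Kᵢ = 1.883 > 1, so g(0) = 0.513 > 0 and g(1) = -0.883 < 0.
Iterate (Newton) starting at ψ = 0.37:
  ψ = 0.370: g = 0.0090, g' = -1.040 → ψ = 0.379
Converged at ψ = 0.379.
Compositions from xᵢ = zᵢ/(1+ψ(Kᵢ−1)), yᵢ = Kᵢxᵢ:
  acetone: x = 0.251, y = 0.755
  n-octane: x = 0.387, y = 0.143
  p-xylene: x = 0.362, y = 0.101

ψ = 0.379, x_acetone = 0.251, y_acetone = 0.755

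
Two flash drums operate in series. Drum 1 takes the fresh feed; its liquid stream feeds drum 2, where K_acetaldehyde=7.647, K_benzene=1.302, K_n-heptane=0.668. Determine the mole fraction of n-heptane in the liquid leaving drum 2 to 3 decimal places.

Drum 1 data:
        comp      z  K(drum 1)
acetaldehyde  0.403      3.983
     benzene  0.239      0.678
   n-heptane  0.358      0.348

x_n-heptane (drum 2) = 0.737

Drum 1:
Iterate (Newton) starting at ψ₁ = 0.33:
  ψ₁ = 0.330: g = 0.2223, g' = -1.189 → ψ₁ = 0.517
  ψ₁ = 0.517: g = 0.0284, g' = -0.937 → ψ₁ = 0.547
  ψ₁ = 0.547: g = 0.0002, g' = -0.922 → ψ₁ = 0.548
Converged at ψ₁ = 0.548.
Drum-1 compositions:
  acetaldehyde: x = 0.153, y = 0.609
  benzene: x = 0.290, y = 0.197
  n-heptane: x = 0.557, y = 0.194
Drum-2 feed = drum-1 liquid: z₂ = (0.1530, 0.2902, 0.5568).
Drum 2:
Let ψ₂ = V/F and solve Σ zᵢ(Kᵢ−1)/(1+ψ₂(Kᵢ−1)) = 0.
g(0) = ΣzᵢKᵢ − 1 = 0.920 and g(1) = 1 − Σzᵢ/Kᵢ = -0.076, so a root lies in (0, 1).
Newton–Raphson from ψ₂ = 0.5:
  ψ₂ = 0.500: g = 0.0897, g' = -0.470 → ψ₂ = 0.691
  ψ₂ = 0.691: g = 0.0145, g' = -0.338 → ψ₂ = 0.734
  ψ₂ = 0.734: g = 0.0004, g' = -0.321 → ψ₂ = 0.735
Converged at ψ₂ = 0.735.
  acetaldehyde: x = 0.026, y = 0.199
  benzene: x = 0.237, y = 0.309
  n-heptane: x = 0.737, y = 0.492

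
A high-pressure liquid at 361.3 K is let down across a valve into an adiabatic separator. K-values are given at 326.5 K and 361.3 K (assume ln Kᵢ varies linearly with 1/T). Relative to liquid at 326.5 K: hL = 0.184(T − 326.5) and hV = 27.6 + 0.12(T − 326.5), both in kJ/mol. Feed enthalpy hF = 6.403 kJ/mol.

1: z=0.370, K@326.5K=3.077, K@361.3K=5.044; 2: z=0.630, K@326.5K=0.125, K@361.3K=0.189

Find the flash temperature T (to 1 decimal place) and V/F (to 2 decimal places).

T = 335.0 K, V/F = 0.18

Adiabatic flash: solve Rachford–Rice at each trial T, then check hF = ψ·hV(T) + (1−ψ)·hL(T).
  T = 326.5 K: K = (3.077, 0.125), RR gives ψ = 0.120, H_out = 3.299 kJ/mol
  T = 361.3 K: K = (5.044, 0.189), RR gives ψ = 0.300, H_out = 14.026 kJ/mol
  T = 343.9 K: K = (3.989, 0.155), RR gives ψ = 0.227, H_out = 9.221 kJ/mol
  T = 335.2 K: K = (3.515, 0.140), RR gives ψ = 0.180, H_out = 6.459 kJ/mol
  T = 330.9 K: K = (3.294, 0.132), RR gives ψ = 0.152, H_out = 4.958 kJ/mol
  T = 333.0 K: K = (3.401, 0.136), RR gives ψ = 0.166, H_out = 5.704 kJ/mol
Linear interpolation between T = 333.0 (H_out = 5.704) and T = 335.2 (H_out = 6.459) on hF = 6.403 gives T ≈ 335.0 K, at which ψ = 0.18.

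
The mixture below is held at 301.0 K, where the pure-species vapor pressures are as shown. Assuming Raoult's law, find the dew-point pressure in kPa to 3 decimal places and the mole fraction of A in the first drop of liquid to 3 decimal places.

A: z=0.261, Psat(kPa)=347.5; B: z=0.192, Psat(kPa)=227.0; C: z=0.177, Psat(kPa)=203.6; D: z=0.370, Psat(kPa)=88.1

At the dew point ψ → 1, so Σzᵢ/Kᵢ = 1 with Kᵢ = Pᵢˢᵃᵗ/P ⇒ 1/P = Σzᵢ/Pᵢˢᵃᵗ.
1/P = 0.261/347.5 + 0.192/227.0 + 0.177/203.6 + 0.370/88.1 = 0.006666 ⇒ P = 150.015 kPa
xᵢ = zᵢP/Pᵢˢᵃᵗ ⇒ x_A = 0.261·150.015/347.5 = 0.113

Pdew = 150.015 kPa, x_A = 0.113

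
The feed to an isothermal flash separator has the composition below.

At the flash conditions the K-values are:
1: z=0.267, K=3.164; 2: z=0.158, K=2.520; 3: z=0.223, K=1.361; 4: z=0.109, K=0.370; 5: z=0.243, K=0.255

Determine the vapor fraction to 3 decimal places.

ψ = 0.606

Rachford–Rice: g(ψ) = Σ zᵢ(Kᵢ−1)/(1+ψ(Kᵢ−1)) = 0.
Check two-phase: ΣzᵢKᵢ = 1.649 > 1 and Σzᵢ/Kᵢ = 1.558 > 1, so g(0) = 0.649 > 0 and g(1) = -0.558 < 0.
Newton–Raphson from ψ = 0.36:
  ψ = 0.360: g = 0.2150, g' = -0.895 → ψ = 0.600
  ψ = 0.600: g = 0.0050, g' = -0.909 → ψ = 0.606
Converged at ψ = 0.606.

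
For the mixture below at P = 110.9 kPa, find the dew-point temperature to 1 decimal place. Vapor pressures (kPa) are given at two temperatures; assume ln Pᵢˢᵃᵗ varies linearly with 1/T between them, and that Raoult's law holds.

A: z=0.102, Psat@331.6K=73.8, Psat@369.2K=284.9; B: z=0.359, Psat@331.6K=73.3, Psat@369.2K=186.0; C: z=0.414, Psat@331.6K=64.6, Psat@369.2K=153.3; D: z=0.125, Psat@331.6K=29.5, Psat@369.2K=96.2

T = 354.5 K

Dew-point temperature: Σzᵢ·P/Pᵢˢᵃᵗ(T) = 1. Interpolate ln Pᵢˢᵃᵗ = aᵢ + bᵢ/T.
  T = 331.6 K: ΣzᵢP/Pᵢˢᵃᵗ = 1.8771
  T = 369.2 K: ΣzᵢP/Pᵢˢᵃᵗ = 0.6973
  T = 350.4 K: ΣzᵢP/Pᵢˢᵃᵗ = 1.1107
  T = 359.8 K: ΣzᵢP/Pᵢˢᵃᵗ = 0.8742
  T = 355.1 K: ΣzᵢP/Pᵢˢᵃᵗ = 0.9836
  T = 352.8 K: ΣzᵢP/Pᵢˢᵃᵗ = 1.0434
Interpolating between 352.8 K and 355.1 K gives T ≈ 354.5 K.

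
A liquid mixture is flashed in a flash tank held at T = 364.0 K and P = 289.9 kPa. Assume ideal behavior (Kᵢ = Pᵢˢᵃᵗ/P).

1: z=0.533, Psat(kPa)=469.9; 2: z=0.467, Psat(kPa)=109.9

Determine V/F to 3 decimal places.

Raoult's law: Kᵢ = Pᵢˢᵃᵗ/P = Pᵢˢᵃᵗ/289.9.
  K_1 = 469.9/289.9 = 1.62090, K_2 = 109.9/289.9 = 0.37910
Material balance + equilibrium reduce to Σ zᵢ(Kᵢ−1)/(1+V/F(Kᵢ−1)) = 0.
g(0) = ΣzᵢKᵢ − 1 = 0.041 and g(1) = 1 − Σzᵢ/Kᵢ = -0.561, so a root lies in (0, 1).
Iterate (Newton) starting at V/F = 0.5:
  V/F = 0.500: g = -0.1680, g' = -0.498 → V/F = 0.163
  V/F = 0.163: g = -0.0221, g' = -0.392 → V/F = 0.107
  V/F = 0.107: g = -0.0002, g' = -0.387 → V/F = 0.106
Converged at V/F = 0.106.

V/F = 0.106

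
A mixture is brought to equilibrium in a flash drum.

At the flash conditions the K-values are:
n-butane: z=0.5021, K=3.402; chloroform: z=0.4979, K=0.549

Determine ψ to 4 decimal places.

ψ = 0.9060

Material balance + equilibrium reduce to Σ zᵢ(Kᵢ−1)/(1+ψ(Kᵢ−1)) = 0.
Feasibility: ΣzᵢKᵢ = 1.9815, Σzᵢ/Kᵢ = 1.0545 — both > 1, two phases present.
Newton–Raphson from ψ = 0.63:
  ψ = 0.6300: g = 0.16619, g' = -0.6562 → ψ = 0.8832
  ψ = 0.8832: g = 0.01313, g' = -0.5771 → ψ = 0.9060
Converged at ψ = 0.9060.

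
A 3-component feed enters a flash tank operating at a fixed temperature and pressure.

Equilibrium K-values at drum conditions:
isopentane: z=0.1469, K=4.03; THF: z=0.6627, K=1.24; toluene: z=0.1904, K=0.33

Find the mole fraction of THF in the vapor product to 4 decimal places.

y_THF = 0.6924

Material balance + equilibrium reduce to Σ zᵢ(Kᵢ−1)/(1+ψ(Kᵢ−1)) = 0.
Feasibility: ΣzᵢKᵢ = 1.4766, Σzᵢ/Kᵢ = 1.1479 — both > 1, two phases present.
Newton iteration, ψ⁰ = 0.68:
  ψ = 0.6800: g = 0.04785, g' = -0.4606 → ψ = 0.7839
  ψ = 0.7839: g = -0.00293, g' = -0.5246 → ψ = 0.7783
Converged at ψ = 0.7783.
Compositions from xᵢ = zᵢ/(1+ψ(Kᵢ−1)), yᵢ = Kᵢxᵢ:
  isopentane: x = 0.0437, y = 0.1763
  THF: x = 0.5584, y = 0.6924
  toluene: x = 0.3979, y = 0.1313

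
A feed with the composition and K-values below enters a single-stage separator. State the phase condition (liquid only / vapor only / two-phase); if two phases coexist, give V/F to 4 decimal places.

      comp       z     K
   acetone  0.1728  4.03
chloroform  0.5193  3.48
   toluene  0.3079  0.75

ΣzᵢKᵢ = 2.7345; Σzᵢ/Kᵢ = 0.6026.
Since Σzᵢ/Kᵢ < 1 the mixture is above its dew point — single vapor phase.

vapor only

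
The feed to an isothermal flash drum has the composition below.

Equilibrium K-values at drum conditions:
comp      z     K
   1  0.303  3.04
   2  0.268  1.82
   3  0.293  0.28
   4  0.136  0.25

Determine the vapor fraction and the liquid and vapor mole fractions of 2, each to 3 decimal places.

Rachford–Rice: g(ψ) = Σ zᵢ(Kᵢ−1)/(1+ψ(Kᵢ−1)) = 0.
Feasibility: ΣzᵢKᵢ = 1.525, Σzᵢ/Kᵢ = 1.837 — both > 1, two phases present.
Newton–Raphson from ψ = 0.5:
  ψ = 0.500: g = -0.0310, g' = -0.966 → ψ = 0.468
Converged at ψ = 0.468.
Compositions from xᵢ = zᵢ/(1+ψ(Kᵢ−1)), yᵢ = Kᵢxᵢ:
  1: x = 0.155, y = 0.471
  2: x = 0.194, y = 0.353
  3: x = 0.442, y = 0.124
  4: x = 0.209, y = 0.052

ψ = 0.468, x_2 = 0.194, y_2 = 0.353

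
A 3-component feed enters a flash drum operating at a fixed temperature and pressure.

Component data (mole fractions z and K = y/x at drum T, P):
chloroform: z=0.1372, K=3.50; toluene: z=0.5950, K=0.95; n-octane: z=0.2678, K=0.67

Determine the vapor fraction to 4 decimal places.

Iterate (Newton) starting at ψ = 0.48:
  ψ = 0.4800: g = 0.02042, g' = -0.2199 → ψ = 0.5729
  ψ = 0.5729: g = 0.00143, g' = -0.1909 → ψ = 0.5803
  ψ = 0.5803: g = 0.00001, g' = -0.1890 → ψ = 0.5804
Converged at ψ = 0.5804.

ψ = 0.5804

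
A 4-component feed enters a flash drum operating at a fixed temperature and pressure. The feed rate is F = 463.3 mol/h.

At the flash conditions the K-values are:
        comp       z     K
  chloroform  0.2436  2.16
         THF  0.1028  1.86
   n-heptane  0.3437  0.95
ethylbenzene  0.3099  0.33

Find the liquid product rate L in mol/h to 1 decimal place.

L = 321.6 mol/h

Let β = V/F and solve Σ zᵢ(Kᵢ−1)/(1+β(Kᵢ−1)) = 0.
Feasibility: ΣzᵢKᵢ = 1.1462, Σzᵢ/Kᵢ = 1.4689 — both > 1, two phases present.
Newton–Raphson from β = 0.5:
  β = 0.5000: g = -0.08919, g' = -0.4840 → β = 0.3157
  β = 0.3157: g = -0.00444, g' = -0.4473 → β = 0.3058
Converged at β = 0.3058.
Then V = β·F = 0.3058·463.3 = 141.7 mol/h and L = F − V = 321.6 mol/h.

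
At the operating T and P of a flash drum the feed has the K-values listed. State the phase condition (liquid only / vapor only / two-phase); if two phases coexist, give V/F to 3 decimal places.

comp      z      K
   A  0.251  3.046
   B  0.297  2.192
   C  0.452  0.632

ΣzᵢKᵢ = 1.701; Σzᵢ/Kᵢ = 0.933.
Since Σzᵢ/Kᵢ < 1 the mixture is above its dew point — single vapor phase.

vapor only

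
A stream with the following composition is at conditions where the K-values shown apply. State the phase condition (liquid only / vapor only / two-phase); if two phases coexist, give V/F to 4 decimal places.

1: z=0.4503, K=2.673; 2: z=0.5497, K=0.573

ΣzᵢKᵢ = 1.5186; Σzᵢ/Kᵢ = 1.1278.
Both exceed 1, so a two-phase solution exists.
Let ψ = V/F and solve Σ zᵢ(Kᵢ−1)/(1+ψ(Kᵢ−1)) = 0.
Iterate (Newton) starting at ψ = 0.43:
  ψ = 0.4300: g = 0.15064, g' = -0.5767 → ψ = 0.6912
  ψ = 0.6912: g = 0.01635, g' = -0.4728 → ψ = 0.7258
  ψ = 0.7258: g = 0.00010, g' = -0.4675 → ψ = 0.7260
Converged at ψ = 0.7260.

two-phase, V/F = 0.7260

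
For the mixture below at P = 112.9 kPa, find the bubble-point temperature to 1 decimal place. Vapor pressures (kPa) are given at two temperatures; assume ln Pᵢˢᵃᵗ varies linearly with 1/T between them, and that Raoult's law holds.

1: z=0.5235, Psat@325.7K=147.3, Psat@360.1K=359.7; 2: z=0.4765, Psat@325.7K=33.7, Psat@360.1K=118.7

T = 332.1 K

Bubble-point temperature: ΣzᵢPᵢˢᵃᵗ(T) = P. Interpolate ln Pᵢˢᵃᵗ = aᵢ + bᵢ/T.
  T = 325.7 K: ΣzᵢPᵢˢᵃᵗ = 93.17 kPa
  T = 360.1 K: ΣzᵢPᵢˢᵃᵗ = 244.86 kPa
  T = 342.9 K: ΣzᵢPᵢˢᵃᵗ = 154.33 kPa
  T = 334.3 K: ΣzᵢPᵢˢᵃᵗ = 120.61 kPa
  T = 330.0 K: ΣzᵢPᵢˢᵃᵗ = 106.16 kPa
  T = 332.1 K: ΣzᵢPᵢˢᵃᵗ = 113.03 kPa
Interpolating between 330.0 K and 332.1 K gives T ≈ 332.1 K.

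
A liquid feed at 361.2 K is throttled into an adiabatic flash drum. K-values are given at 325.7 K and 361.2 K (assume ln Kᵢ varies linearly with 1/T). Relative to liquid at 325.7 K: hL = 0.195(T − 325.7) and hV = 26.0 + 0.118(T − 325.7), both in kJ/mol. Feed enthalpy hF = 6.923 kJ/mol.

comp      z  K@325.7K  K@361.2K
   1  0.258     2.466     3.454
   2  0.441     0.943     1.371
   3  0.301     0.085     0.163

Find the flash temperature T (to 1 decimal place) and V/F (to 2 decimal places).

T = 333.7 K, V/F = 0.21

Adiabatic flash: solve Rachford–Rice at each trial T, then check hF = ψ·hV(T) + (1−ψ)·hL(T).
  T = 325.7 K: K = (2.466, 0.943, 0.085), RR gives ψ = 0.102, H_out = 2.651 kJ/mol
  T = 361.2 K: K = (3.454, 1.371, 0.163), RR gives ψ = 0.489, H_out = 18.294 kJ/mol
  T = 343.4 K: K = (2.943, 1.147, 0.120), RR gives ψ = 0.323, H_out = 11.401 kJ/mol
  T = 334.5 K: K = (2.699, 1.042, 0.101), RR gives ψ = 0.220, H_out = 7.297 kJ/mol
  T = 330.1 K: K = (2.581, 0.992, 0.093), RR gives ψ = 0.164, H_out = 5.056 kJ/mol
  T = 332.3 K: K = (2.640, 1.017, 0.097), RR gives ψ = 0.193, H_out = 6.196 kJ/mol
  T = 333.4 K: K = (2.669, 1.030, 0.099), RR gives ψ = 0.207, H_out = 6.751 kJ/mol
Linear interpolation between T = 333.4 (H_out = 6.751) and T = 334.5 (H_out = 7.297) on hF = 6.923 gives T ≈ 333.7 K, at which ψ = 0.21.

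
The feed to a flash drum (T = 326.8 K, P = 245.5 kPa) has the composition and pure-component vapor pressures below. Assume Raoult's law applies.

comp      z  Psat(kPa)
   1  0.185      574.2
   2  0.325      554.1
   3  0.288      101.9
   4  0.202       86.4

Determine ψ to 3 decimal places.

ψ = 0.453

Raoult's law: Kᵢ = Pᵢˢᵃᵗ/P = Pᵢˢᵃᵗ/245.5.
  K_1 = 574.2/245.5 = 2.33890, K_2 = 554.1/245.5 = 2.25703, K_3 = 101.9/245.5 = 0.41507, K_4 = 86.4/245.5 = 0.35193
Newton iteration, ψ⁰ = 0.5:
  ψ = 0.500: g = -0.0325, g' = -0.695 → ψ = 0.453
Converged at ψ = 0.453.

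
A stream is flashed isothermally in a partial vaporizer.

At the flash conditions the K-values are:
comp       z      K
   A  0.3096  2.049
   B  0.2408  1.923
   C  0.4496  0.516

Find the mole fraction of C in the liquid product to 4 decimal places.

Let ψ = V/F and solve Σ zᵢ(Kᵢ−1)/(1+ψ(Kᵢ−1)) = 0.
g(0) = ΣzᵢKᵢ − 1 = 0.3294 and g(1) = 1 − Σzᵢ/Kᵢ = -0.1476, so a root lies in (0, 1).
Newton iteration, ψ⁰ = 0.55:
  ψ = 0.5500: g = 0.05682, g' = -0.4228 → ψ = 0.6844
  ψ = 0.6844: g = -0.00012, g' = -0.4280 → ψ = 0.6841
Converged at ψ = 0.6841.
Compositions from xᵢ = zᵢ/(1+ψ(Kᵢ−1)), yᵢ = Kᵢxᵢ:
  A: x = 0.1803, y = 0.3693
  B: x = 0.1476, y = 0.2838
  C: x = 0.6721, y = 0.3468

x_C = 0.6721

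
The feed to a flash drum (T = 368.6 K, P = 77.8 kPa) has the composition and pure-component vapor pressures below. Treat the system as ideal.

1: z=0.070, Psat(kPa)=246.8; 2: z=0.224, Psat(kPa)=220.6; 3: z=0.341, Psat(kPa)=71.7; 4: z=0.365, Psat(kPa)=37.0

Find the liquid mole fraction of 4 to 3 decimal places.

x_4 = 0.495

Raoult's law: Kᵢ = Pᵢˢᵃᵗ/P = Pᵢˢᵃᵗ/77.8.
  K_1 = 246.8/77.8 = 3.17224, K_2 = 220.6/77.8 = 2.83548, K_3 = 71.7/77.8 = 0.92159, K_4 = 37.0/77.8 = 0.47558
Newton iteration, ψ⁰ = 0.68:
  ψ = 0.680: g = -0.0815, g' = -0.448 → ψ = 0.498
  ψ = 0.498: g = 0.0009, g' = -0.468 → ψ = 0.500
Converged at ψ = 0.500.
Compositions from xᵢ = zᵢ/(1+ψ(Kᵢ−1)), yᵢ = Kᵢxᵢ:
  1: x = 0.034, y = 0.106
  2: x = 0.117, y = 0.331
  3: x = 0.355, y = 0.327
  4: x = 0.495, y = 0.235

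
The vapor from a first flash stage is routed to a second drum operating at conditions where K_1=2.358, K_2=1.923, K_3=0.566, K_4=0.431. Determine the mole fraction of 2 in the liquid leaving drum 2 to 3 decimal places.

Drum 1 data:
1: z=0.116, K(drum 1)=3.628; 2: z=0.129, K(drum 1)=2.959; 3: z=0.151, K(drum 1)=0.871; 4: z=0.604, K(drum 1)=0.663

Drum 1:
Material balance + equilibrium reduce to Σ zᵢ(Kᵢ−1)/(1+ψ₁(Kᵢ−1)) = 0.
Feasibility: ΣzᵢKᵢ = 1.335, Σzᵢ/Kᵢ = 1.160 — both > 1, two phases present.
Newton iteration, ψ₁⁰ = 0.38:
  ψ₁ = 0.380: g = 0.0435, g' = -0.456 → ψ₁ = 0.475
  ψ₁ = 0.475: g = 0.0033, g' = -0.391 → ψ₁ = 0.484
Converged at ψ₁ = 0.484.
Drum-1 compositions:
  1: x = 0.051, y = 0.185
  2: x = 0.066, y = 0.196
  3: x = 0.161, y = 0.140
  4: x = 0.722, y = 0.478
Drum-2 feed = drum-1 vapor: z₂ = (0.1853, 0.1960, 0.1403, 0.4785).
Drum 2:
Rachford–Rice: g(ψ₂) = Σ zᵢ(Kᵢ−1)/(1+ψ₂(Kᵢ−1)) = 0.
g(0) = ΣzᵢKᵢ − 1 = 0.099 and g(1) = 1 − Σzᵢ/Kᵢ = -0.538, so a root lies in (0, 1).
Iterate (Newton) starting at ψ₂ = 0.6:
  ψ₂ = 0.600: g = -0.2406, g' = -0.578 → ψ₂ = 0.184
  ψ₂ = 0.184: g = -0.0143, g' = -0.565 → ψ₂ = 0.159
Converged at ψ₂ = 0.159.
  1: x = 0.152, y = 0.359
  2: x = 0.171, y = 0.329
  3: x = 0.151, y = 0.085
  4: x = 0.526, y = 0.227

x_2 (drum 2) = 0.171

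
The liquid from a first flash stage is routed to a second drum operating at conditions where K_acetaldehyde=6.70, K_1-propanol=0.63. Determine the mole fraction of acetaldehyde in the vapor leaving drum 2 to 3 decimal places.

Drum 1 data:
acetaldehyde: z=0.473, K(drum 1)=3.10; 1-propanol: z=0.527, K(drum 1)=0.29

y_acetaldehyde (drum 2) = 0.408

Drum 1:
Material balance + equilibrium reduce to Σ zᵢ(Kᵢ−1)/(1+ψ₁(Kᵢ−1)) = 0.
Feasibility: ΣzᵢKᵢ = 1.619, Σzᵢ/Kᵢ = 1.970 — both > 1, two phases present.
Binary case is linear: z₁(K₁−1)(1+ψ₁(K₂−1)) + z₂(K₂−1)(1+ψ₁(K₁−1)) = 0
⇒ ψ₁ = [z₁(K₁−1)+z₂(K₂−1)] / [−(K₁−1)(K₂−1)] = 0.6191/1.4910 = 0.415
Drum-1 compositions:
  acetaldehyde: x = 0.253, y = 0.783
  1-propanol: x = 0.747, y = 0.217
Drum-2 feed = drum-1 liquid: z₂ = (0.2527, 0.7473).
Drum 2:
Newton iteration, ψ₂⁰ = 0.64:
  ψ₂ = 0.640: g = -0.0525, g' = -0.556 → ψ₂ = 0.546
  ψ₂ = 0.546: g = 0.0040, g' = -0.647 → ψ₂ = 0.552
Converged at ψ₂ = 0.552.
  acetaldehyde: x = 0.061, y = 0.408
  1-propanol: x = 0.939, y = 0.592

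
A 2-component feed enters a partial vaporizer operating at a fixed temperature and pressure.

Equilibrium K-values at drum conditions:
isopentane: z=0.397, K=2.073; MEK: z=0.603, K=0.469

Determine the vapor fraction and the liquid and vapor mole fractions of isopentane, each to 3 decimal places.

Binary case is linear: z₁(K₁−1)(1+ψ(K₂−1)) + z₂(K₂−1)(1+ψ(K₁−1)) = 0
⇒ ψ = [z₁(K₁−1)+z₂(K₂−1)] / [−(K₁−1)(K₂−1)] = 0.1058/0.5698 = 0.186
Compositions from xᵢ = zᵢ/(1+ψ(Kᵢ−1)), yᵢ = Kᵢxᵢ:
  isopentane: x = 0.331, y = 0.686
  MEK: x = 0.669, y = 0.314

ψ = 0.186, x_isopentane = 0.331, y_isopentane = 0.686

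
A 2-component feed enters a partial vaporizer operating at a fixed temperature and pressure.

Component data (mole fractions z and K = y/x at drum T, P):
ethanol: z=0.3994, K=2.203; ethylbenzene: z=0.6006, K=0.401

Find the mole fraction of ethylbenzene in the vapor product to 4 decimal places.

y_ethylbenzene = 0.2677

Material balance + equilibrium reduce to Σ zᵢ(Kᵢ−1)/(1+V/F(Kᵢ−1)) = 0.
Check two-phase: ΣzᵢKᵢ = 1.1207 > 1 and Σzᵢ/Kᵢ = 1.6791 > 1, so g(0) = 0.1207 > 0 and g(1) = -0.6791 < 0.
Binary case is linear: z₁(K₁−1)(1+V/F(K₂−1)) + z₂(K₂−1)(1+V/F(K₁−1)) = 0
⇒ V/F = [z₁(K₁−1)+z₂(K₂−1)] / [−(K₁−1)(K₂−1)] = 0.12072/0.72060 = 0.1675
Compositions from xᵢ = zᵢ/(1+V/F(Kᵢ−1)), yᵢ = Kᵢxᵢ:
  ethanol: x = 0.3324, y = 0.7323
  ethylbenzene: x = 0.6676, y = 0.2677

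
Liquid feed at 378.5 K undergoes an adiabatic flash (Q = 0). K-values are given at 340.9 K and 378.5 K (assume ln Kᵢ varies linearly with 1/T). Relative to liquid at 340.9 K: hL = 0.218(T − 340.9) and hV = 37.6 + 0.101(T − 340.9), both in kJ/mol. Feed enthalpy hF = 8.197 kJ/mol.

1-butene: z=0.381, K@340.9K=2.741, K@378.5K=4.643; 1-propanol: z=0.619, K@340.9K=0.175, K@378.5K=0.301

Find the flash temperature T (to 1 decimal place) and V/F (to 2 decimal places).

Adiabatic flash: solve Rachford–Rice at each trial T, then check hF = ψ·hV(T) + (1−ψ)·hL(T).
  T = 340.9 K: K = (2.741, 0.175), RR gives ψ = 0.106, H_out = 3.996 kJ/mol
  T = 378.5 K: K = (4.643, 0.301), RR gives ψ = 0.375, H_out = 20.652 kJ/mol
  T = 359.7 K: K = (3.617, 0.233), RR gives ψ = 0.260, H_out = 13.305 kJ/mol
  T = 350.3 K: K = (3.160, 0.203), RR gives ψ = 0.191, H_out = 9.031 kJ/mol
  T = 345.6 K: K = (2.946, 0.188), RR gives ψ = 0.151, H_out = 6.635 kJ/mol
  T = 348.0 K: K = (3.054, 0.196), RR gives ψ = 0.172, H_out = 7.885 kJ/mol
Linear interpolation between T = 348.0 (H_out = 7.885) and T = 350.3 (H_out = 9.031) on hF = 8.197 gives T ≈ 348.6 K, at which ψ = 0.18.

T = 348.6 K, V/F = 0.18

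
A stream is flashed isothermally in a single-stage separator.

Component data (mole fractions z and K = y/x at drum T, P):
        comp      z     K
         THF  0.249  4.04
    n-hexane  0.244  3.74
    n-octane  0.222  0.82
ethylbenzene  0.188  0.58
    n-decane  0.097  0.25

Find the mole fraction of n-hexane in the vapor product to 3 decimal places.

y_n-hexane = 0.264

Rachford–Rice: g(β) = Σ zᵢ(Kᵢ−1)/(1+β(Kᵢ−1)) = 0.
Feasibility: ΣzᵢKᵢ = 2.234, Σzᵢ/Kᵢ = 1.110 — both > 1, two phases present.
Iterate (Newton) starting at β = 0.61:
  β = 0.610: g = 0.2303, g' = -0.794 → β = 0.900
  β = 0.900: g = -0.0032, g' = -0.930 → β = 0.897
Converged at β = 0.897.
Compositions from xᵢ = zᵢ/(1+β(Kᵢ−1)), yᵢ = Kᵢxᵢ:
  THF: x = 0.067, y = 0.270
  n-hexane: x = 0.071, y = 0.264
  n-octane: x = 0.265, y = 0.217
  ethylbenzene: x = 0.302, y = 0.175
  n-decane: x = 0.296, y = 0.074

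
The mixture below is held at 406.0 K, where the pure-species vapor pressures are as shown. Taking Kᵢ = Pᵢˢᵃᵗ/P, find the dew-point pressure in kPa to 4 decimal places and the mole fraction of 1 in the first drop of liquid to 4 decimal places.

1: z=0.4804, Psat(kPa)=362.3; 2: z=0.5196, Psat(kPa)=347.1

At the dew point ψ → 1, so Σzᵢ/Kᵢ = 1 with Kᵢ = Pᵢˢᵃᵗ/P ⇒ 1/P = Σzᵢ/Pᵢˢᵃᵗ.
1/P = 0.4804/362.3 + 0.5196/347.1 = 0.0028229 ⇒ P = 354.2396 kPa
xᵢ = zᵢP/Pᵢˢᵃᵗ ⇒ x_1 = 0.4804·354.2396/362.3 = 0.4697

Pdew = 354.2396 kPa, x_1 = 0.4697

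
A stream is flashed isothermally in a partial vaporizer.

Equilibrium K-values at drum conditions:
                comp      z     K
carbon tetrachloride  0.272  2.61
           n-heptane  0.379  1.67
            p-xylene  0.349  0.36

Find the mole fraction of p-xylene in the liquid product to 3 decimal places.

x_p-xylene = 0.606

Material balance + equilibrium reduce to Σ zᵢ(Kᵢ−1)/(1+β(Kᵢ−1)) = 0.
g(0) = ΣzᵢKᵢ − 1 = 0.468 and g(1) = 1 − Σzᵢ/Kᵢ = -0.301, so a root lies in (0, 1).
Newton iteration, β⁰ = 0.5:
  β = 0.500: g = 0.1044, g' = -0.621 → β = 0.668
  β = 0.668: g = -0.0038, g' = -0.681 → β = 0.663
  β = 0.663: g = -0.0000, g' = -0.678 → β = 0.662
Converged at β = 0.662.
Compositions from xᵢ = zᵢ/(1+β(Kᵢ−1)), yᵢ = Kᵢxᵢ:
  carbon tetrachloride: x = 0.132, y = 0.344
  n-heptane: x = 0.262, y = 0.438
  p-xylene: x = 0.606, y = 0.218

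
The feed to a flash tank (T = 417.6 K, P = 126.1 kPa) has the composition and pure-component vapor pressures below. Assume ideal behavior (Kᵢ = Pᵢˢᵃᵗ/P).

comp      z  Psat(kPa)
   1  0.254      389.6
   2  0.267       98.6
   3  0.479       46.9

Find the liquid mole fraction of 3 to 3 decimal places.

x_3 = 0.534

Raoult's law: Kᵢ = Pᵢˢᵃᵗ/P = Pᵢˢᵃᵗ/126.1.
  K_1 = 389.6/126.1 = 3.08961, K_2 = 98.6/126.1 = 0.78192, K_3 = 46.9/126.1 = 0.37193
Newton iteration, ψ⁰ = 0.5:
  ψ = 0.500: g = -0.2444, g' = -0.683 → ψ = 0.142
  ψ = 0.142: g = 0.0188, g' = -0.901 → ψ = 0.163
Converged at ψ = 0.163.
Compositions from xᵢ = zᵢ/(1+ψ(Kᵢ−1)), yᵢ = Kᵢxᵢ:
  1: x = 0.189, y = 0.585
  2: x = 0.277, y = 0.216
  3: x = 0.534, y = 0.199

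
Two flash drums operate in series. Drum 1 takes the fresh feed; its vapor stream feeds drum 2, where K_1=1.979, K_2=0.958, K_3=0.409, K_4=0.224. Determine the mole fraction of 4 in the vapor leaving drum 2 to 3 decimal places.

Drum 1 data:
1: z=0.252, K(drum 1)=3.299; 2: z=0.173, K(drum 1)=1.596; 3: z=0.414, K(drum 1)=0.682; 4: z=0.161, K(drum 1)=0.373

y_4 (drum 2) = 0.023

Drum 1:
Rachford–Rice: g(ψ₁) = Σ zᵢ(Kᵢ−1)/(1+ψ₁(Kᵢ−1)) = 0.
Feasibility: ΣzᵢKᵢ = 1.450, Σzᵢ/Kᵢ = 1.223 — both > 1, two phases present.
Newton iteration, ψ₁⁰ = 0.5:
  ψ₁ = 0.500: g = 0.0454, g' = -0.518 → ψ₁ = 0.588
  ψ₁ = 0.588: g = 0.0011, g' = -0.497 → ψ₁ = 0.590
Converged at ψ₁ = 0.590.
Drum-1 compositions:
  1: x = 0.107, y = 0.353
  2: x = 0.128, y = 0.204
  3: x = 0.510, y = 0.348
  4: x = 0.255, y = 0.095
Drum-2 feed = drum-1 vapor: z₂ = (0.3529, 0.2043, 0.3475, 0.0953).
Drum 2:
Iterate (Newton) starting at ψ₂ = 0.43:
  ψ₂ = 0.430: g = -0.1519, g' = -0.515 → ψ₂ = 0.135
  ψ₂ = 0.135: g = -0.0093, g' = -0.479 → ψ₂ = 0.116
Converged at ψ₂ = 0.116.
  1: x = 0.317, y = 0.627
  2: x = 0.205, y = 0.197
  3: x = 0.373, y = 0.153
  4: x = 0.105, y = 0.023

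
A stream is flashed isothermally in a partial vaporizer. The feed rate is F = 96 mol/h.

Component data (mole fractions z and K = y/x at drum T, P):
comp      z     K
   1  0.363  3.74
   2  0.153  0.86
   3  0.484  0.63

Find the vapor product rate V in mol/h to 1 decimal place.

Rachford–Rice: g(ψ) = Σ zᵢ(Kᵢ−1)/(1+ψ(Kᵢ−1)) = 0.
g(0) = ΣzᵢKᵢ − 1 = 0.794 and g(1) = 1 − Σzᵢ/Kᵢ = -0.043, so a root lies in (0, 1).
Newton–Raphson from ψ = 0.56:
  ψ = 0.560: g = 0.1433, g' = -0.533 → ψ = 0.829
  ψ = 0.829: g = 0.0216, g' = -0.396 → ψ = 0.883
  ψ = 0.883: g = 0.0004, g' = -0.383 → ψ = 0.884
Converged at ψ = 0.884.
Then V = ψ·F = 0.8842·96 = 84.9 mol/h and L = F − V = 11.1 mol/h.

V = 84.9 mol/h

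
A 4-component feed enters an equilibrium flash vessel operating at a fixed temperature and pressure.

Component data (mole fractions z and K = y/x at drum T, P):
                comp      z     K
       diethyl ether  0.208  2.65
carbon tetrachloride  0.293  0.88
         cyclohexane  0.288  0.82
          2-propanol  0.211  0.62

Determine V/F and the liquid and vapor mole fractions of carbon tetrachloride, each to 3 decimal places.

V/F = 0.477, x_carbon tetrachloride = 0.311, y_carbon tetrachloride = 0.274

Rachford–Rice: g(V/F) = Σ zᵢ(Kᵢ−1)/(1+V/F(Kᵢ−1)) = 0.
g(0) = ΣzᵢKᵢ − 1 = 0.176 and g(1) = 1 − Σzᵢ/Kᵢ = -0.103, so a root lies in (0, 1).
Newton iteration, V/F⁰ = 0.5:
  V/F = 0.500: g = -0.0053, g' = -0.233 → V/F = 0.477
Converged at V/F = 0.477.
Compositions from xᵢ = zᵢ/(1+V/F(Kᵢ−1)), yᵢ = Kᵢxᵢ:
  diethyl ether: x = 0.116, y = 0.308
  carbon tetrachloride: x = 0.311, y = 0.274
  cyclohexane: x = 0.315, y = 0.258
  2-propanol: x = 0.258, y = 0.160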